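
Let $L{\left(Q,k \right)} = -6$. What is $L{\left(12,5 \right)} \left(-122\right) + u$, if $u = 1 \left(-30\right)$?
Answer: $702$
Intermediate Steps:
$u = -30$
$L{\left(12,5 \right)} \left(-122\right) + u = \left(-6\right) \left(-122\right) - 30 = 732 - 30 = 702$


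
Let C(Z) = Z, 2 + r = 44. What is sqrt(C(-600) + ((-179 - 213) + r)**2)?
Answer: 10*sqrt(1219) ≈ 349.14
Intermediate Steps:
r = 42 (r = -2 + 44 = 42)
sqrt(C(-600) + ((-179 - 213) + r)**2) = sqrt(-600 + ((-179 - 213) + 42)**2) = sqrt(-600 + (-392 + 42)**2) = sqrt(-600 + (-350)**2) = sqrt(-600 + 122500) = sqrt(121900) = 10*sqrt(1219)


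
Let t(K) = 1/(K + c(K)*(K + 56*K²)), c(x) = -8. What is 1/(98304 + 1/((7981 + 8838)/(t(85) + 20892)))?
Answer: 54449746505/5352695516083859 ≈ 1.0172e-5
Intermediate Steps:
t(K) = 1/(-448*K² - 7*K) (t(K) = 1/(K - 8*(K + 56*K²)) = 1/(K + (-448*K² - 8*K)) = 1/(-448*K² - 7*K))
1/(98304 + 1/((7981 + 8838)/(t(85) + 20892))) = 1/(98304 + 1/((7981 + 8838)/((⅐)/(85*(-1 - 64*85)) + 20892))) = 1/(98304 + 1/(16819/((⅐)*(1/85)/(-1 - 5440) + 20892))) = 1/(98304 + 1/(16819/((⅐)*(1/85)/(-5441) + 20892))) = 1/(98304 + 1/(16819/((⅐)*(1/85)*(-1/5441) + 20892))) = 1/(98304 + 1/(16819/(-1/3237395 + 20892))) = 1/(98304 + 1/(16819/(67635656339/3237395))) = 1/(98304 + 1/(16819*(3237395/67635656339))) = 1/(98304 + 1/(54449746505/67635656339)) = 1/(98304 + 67635656339/54449746505) = 1/(5352695516083859/54449746505) = 54449746505/5352695516083859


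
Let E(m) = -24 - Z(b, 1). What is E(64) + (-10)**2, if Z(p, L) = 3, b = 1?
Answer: 73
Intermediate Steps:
E(m) = -27 (E(m) = -24 - 1*3 = -24 - 3 = -27)
E(64) + (-10)**2 = -27 + (-10)**2 = -27 + 100 = 73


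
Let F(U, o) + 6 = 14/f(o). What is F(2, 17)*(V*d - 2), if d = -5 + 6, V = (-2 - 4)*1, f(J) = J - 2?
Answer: 608/15 ≈ 40.533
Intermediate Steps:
f(J) = -2 + J
V = -6 (V = -6*1 = -6)
d = 1
F(U, o) = -6 + 14/(-2 + o)
F(2, 17)*(V*d - 2) = (2*(13 - 3*17)/(-2 + 17))*(-6*1 - 2) = (2*(13 - 51)/15)*(-6 - 2) = (2*(1/15)*(-38))*(-8) = -76/15*(-8) = 608/15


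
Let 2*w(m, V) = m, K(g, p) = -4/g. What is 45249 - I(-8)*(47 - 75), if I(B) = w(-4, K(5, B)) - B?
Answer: 45417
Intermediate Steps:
w(m, V) = m/2
I(B) = -2 - B (I(B) = (1/2)*(-4) - B = -2 - B)
45249 - I(-8)*(47 - 75) = 45249 - (-2 - 1*(-8))*(47 - 75) = 45249 - (-2 + 8)*(-28) = 45249 - 6*(-28) = 45249 - 1*(-168) = 45249 + 168 = 45417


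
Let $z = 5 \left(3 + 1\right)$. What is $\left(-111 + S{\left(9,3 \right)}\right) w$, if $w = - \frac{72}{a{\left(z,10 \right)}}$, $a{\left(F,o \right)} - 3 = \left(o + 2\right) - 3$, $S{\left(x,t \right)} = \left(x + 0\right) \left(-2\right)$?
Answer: $774$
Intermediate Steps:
$z = 20$ ($z = 5 \cdot 4 = 20$)
$S{\left(x,t \right)} = - 2 x$ ($S{\left(x,t \right)} = x \left(-2\right) = - 2 x$)
$a{\left(F,o \right)} = 2 + o$ ($a{\left(F,o \right)} = 3 + \left(\left(o + 2\right) - 3\right) = 3 + \left(\left(2 + o\right) - 3\right) = 3 + \left(-1 + o\right) = 2 + o$)
$w = -6$ ($w = - \frac{72}{2 + 10} = - \frac{72}{12} = \left(-72\right) \frac{1}{12} = -6$)
$\left(-111 + S{\left(9,3 \right)}\right) w = \left(-111 - 18\right) \left(-6\right) = \left(-129\right) \left(-6\right) = 774$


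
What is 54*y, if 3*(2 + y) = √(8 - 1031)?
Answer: -108 + 18*I*√1023 ≈ -108.0 + 575.72*I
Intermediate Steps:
y = -2 + I*√1023/3 (y = -2 + √(8 - 1031)/3 = -2 + √(-1023)/3 = -2 + (I*√1023)/3 = -2 + I*√1023/3 ≈ -2.0 + 10.661*I)
54*y = 54*(-2 + I*√1023/3) = -108 + 18*I*√1023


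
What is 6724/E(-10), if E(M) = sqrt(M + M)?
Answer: -3362*I*sqrt(5)/5 ≈ -1503.5*I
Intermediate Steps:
E(M) = sqrt(2)*sqrt(M) (E(M) = sqrt(2*M) = sqrt(2)*sqrt(M))
6724/E(-10) = 6724/((sqrt(2)*sqrt(-10))) = 6724/((sqrt(2)*(I*sqrt(10)))) = 6724/((2*I*sqrt(5))) = 6724*(-I*sqrt(5)/10) = -3362*I*sqrt(5)/5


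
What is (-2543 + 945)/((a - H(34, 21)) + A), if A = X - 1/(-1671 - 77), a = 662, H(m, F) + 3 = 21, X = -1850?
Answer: 2793304/2108087 ≈ 1.3250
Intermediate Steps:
H(m, F) = 18 (H(m, F) = -3 + 21 = 18)
A = -3233799/1748 (A = -1850 - 1/(-1671 - 77) = -1850 - 1/(-1748) = -1850 - 1*(-1/1748) = -1850 + 1/1748 = -3233799/1748 ≈ -1850.0)
(-2543 + 945)/((a - H(34, 21)) + A) = (-2543 + 945)/((662 - 1*18) - 3233799/1748) = -1598/((662 - 18) - 3233799/1748) = -1598/(644 - 3233799/1748) = -1598/(-2108087/1748) = -1598*(-1748/2108087) = 2793304/2108087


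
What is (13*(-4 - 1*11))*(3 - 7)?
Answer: 780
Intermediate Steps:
(13*(-4 - 1*11))*(3 - 7) = (13*(-4 - 11))*(-4) = (13*(-15))*(-4) = -195*(-4) = 780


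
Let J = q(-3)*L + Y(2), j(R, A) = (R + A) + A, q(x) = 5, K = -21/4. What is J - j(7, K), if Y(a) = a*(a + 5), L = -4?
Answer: -5/2 ≈ -2.5000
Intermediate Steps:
K = -21/4 (K = -21*¼ = -21/4 ≈ -5.2500)
Y(a) = a*(5 + a)
j(R, A) = R + 2*A (j(R, A) = (A + R) + A = R + 2*A)
J = -6 (J = 5*(-4) + 2*(5 + 2) = -20 + 2*7 = -20 + 14 = -6)
J - j(7, K) = -6 - (7 + 2*(-21/4)) = -6 - (7 - 21/2) = -6 - 1*(-7/2) = -6 + 7/2 = -5/2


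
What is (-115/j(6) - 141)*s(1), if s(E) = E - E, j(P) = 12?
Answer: 0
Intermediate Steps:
s(E) = 0
(-115/j(6) - 141)*s(1) = (-115/12 - 141)*0 = -1807/12*0 = 0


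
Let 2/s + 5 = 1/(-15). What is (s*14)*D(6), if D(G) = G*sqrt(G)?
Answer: -630*sqrt(6)/19 ≈ -81.220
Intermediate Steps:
s = -15/38 (s = 2/(-5 + 1/(-15)) = 2/(-5 - 1/15) = 2/(-76/15) = 2*(-15/76) = -15/38 ≈ -0.39474)
D(G) = G**(3/2)
(s*14)*D(6) = (-15/38*14)*6**(3/2) = -630*sqrt(6)/19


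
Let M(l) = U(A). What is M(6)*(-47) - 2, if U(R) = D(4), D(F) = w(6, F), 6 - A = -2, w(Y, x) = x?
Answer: -190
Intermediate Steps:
A = 8 (A = 6 - 1*(-2) = 6 + 2 = 8)
D(F) = F
U(R) = 4
M(l) = 4
M(6)*(-47) - 2 = 4*(-47) - 2 = -188 - 2 = -190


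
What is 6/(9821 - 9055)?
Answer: 3/383 ≈ 0.0078329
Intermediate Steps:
6/(9821 - 9055) = 6/766 = (1/766)*6 = 3/383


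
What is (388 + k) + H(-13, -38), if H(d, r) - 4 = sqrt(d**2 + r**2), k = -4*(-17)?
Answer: 460 + sqrt(1613) ≈ 500.16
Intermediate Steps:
k = 68
H(d, r) = 4 + sqrt(d**2 + r**2)
(388 + k) + H(-13, -38) = (388 + 68) + (4 + sqrt((-13)**2 + (-38)**2)) = 456 + (4 + sqrt(169 + 1444)) = 456 + (4 + sqrt(1613)) = 460 + sqrt(1613)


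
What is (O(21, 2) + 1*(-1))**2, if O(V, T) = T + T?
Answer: 9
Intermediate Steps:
O(V, T) = 2*T
(O(21, 2) + 1*(-1))**2 = (2*2 + 1*(-1))**2 = (4 - 1)**2 = 3**2 = 9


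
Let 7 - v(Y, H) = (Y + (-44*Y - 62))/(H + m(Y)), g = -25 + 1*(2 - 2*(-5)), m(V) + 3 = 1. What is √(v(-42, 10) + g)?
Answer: 4*I*√14 ≈ 14.967*I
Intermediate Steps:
m(V) = -2 (m(V) = -3 + 1 = -2)
g = -13 (g = -25 + 1*(2 + 10) = -25 + 1*12 = -25 + 12 = -13)
v(Y, H) = 7 - (-62 - 43*Y)/(-2 + H) (v(Y, H) = 7 - (Y + (-44*Y - 62))/(H - 2) = 7 - (Y + (-62 - 44*Y))/(-2 + H) = 7 - (-62 - 43*Y)/(-2 + H))
√(v(-42, 10) + g) = √((48 + 7*10 + 43*(-42))/(-2 + 10) - 13) = √((48 + 70 - 1806)/8 - 13) = √((⅛)*(-1688) - 13) = √(-211 - 13) = √(-224) = 4*I*√14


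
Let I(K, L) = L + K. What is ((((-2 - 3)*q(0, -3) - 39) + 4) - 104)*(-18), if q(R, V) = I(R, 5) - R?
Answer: 2952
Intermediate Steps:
I(K, L) = K + L
q(R, V) = 5 (q(R, V) = (R + 5) - R = (5 + R) - R = 5)
((((-2 - 3)*q(0, -3) - 39) + 4) - 104)*(-18) = ((((-2 - 3)*5 - 39) + 4) - 104)*(-18) = (((-5*5 - 39) + 4) - 104)*(-18) = (((-25 - 39) + 4) - 104)*(-18) = ((-64 + 4) - 104)*(-18) = (-60 - 104)*(-18) = -164*(-18) = 2952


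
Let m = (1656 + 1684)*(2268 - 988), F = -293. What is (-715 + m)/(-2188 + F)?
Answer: -4274485/2481 ≈ -1722.9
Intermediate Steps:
m = 4275200 (m = 3340*1280 = 4275200)
(-715 + m)/(-2188 + F) = (-715 + 4275200)/(-2188 - 293) = 4274485/(-2481) = 4274485*(-1/2481) = -4274485/2481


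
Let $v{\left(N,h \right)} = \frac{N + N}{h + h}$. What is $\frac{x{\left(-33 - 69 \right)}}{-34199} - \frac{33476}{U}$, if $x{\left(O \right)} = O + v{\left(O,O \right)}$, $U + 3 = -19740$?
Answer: $\frac{1146839767}{675190857} \approx 1.6985$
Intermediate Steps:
$v{\left(N,h \right)} = \frac{N}{h}$ ($v{\left(N,h \right)} = \frac{2 N}{2 h} = 2 N \frac{1}{2 h} = \frac{N}{h}$)
$U = -19743$ ($U = -3 - 19740 = -19743$)
$x{\left(O \right)} = 1 + O$ ($x{\left(O \right)} = O + \frac{O}{O} = O + 1 = 1 + O$)
$\frac{x{\left(-33 - 69 \right)}}{-34199} - \frac{33476}{U} = \frac{1 - 102}{-34199} - \frac{33476}{-19743} = \left(1 - 102\right) \left(- \frac{1}{34199}\right) - - \frac{33476}{19743} = \left(1 - 102\right) \left(- \frac{1}{34199}\right) + \frac{33476}{19743} = \left(-101\right) \left(- \frac{1}{34199}\right) + \frac{33476}{19743} = \frac{101}{34199} + \frac{33476}{19743} = \frac{1146839767}{675190857}$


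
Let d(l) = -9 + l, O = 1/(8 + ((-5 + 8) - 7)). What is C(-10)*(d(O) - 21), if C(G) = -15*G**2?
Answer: 44625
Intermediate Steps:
O = 1/4 (O = 1/(8 + (3 - 7)) = 1/(8 - 4) = 1/4 ≈ 0.25000)
C(-10)*(d(O) - 21) = (-15*(-10)**2)*((-9 + 1/4) - 21) = (-15*100)*(-35/4 - 21) = -1500*(-119/4) = 44625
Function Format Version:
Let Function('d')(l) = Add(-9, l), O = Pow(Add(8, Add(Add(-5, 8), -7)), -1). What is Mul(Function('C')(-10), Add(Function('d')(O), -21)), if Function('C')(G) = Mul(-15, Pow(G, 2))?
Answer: 44625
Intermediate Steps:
O = Rational(1, 4) (O = Pow(Add(8, Add(3, -7)), -1) = Pow(Add(8, -4), -1) = Pow(4, -1) = Rational(1, 4) ≈ 0.25000)
Mul(Function('C')(-10), Add(Function('d')(O), -21)) = Mul(Mul(-15, Pow(-10, 2)), Add(Add(-9, Rational(1, 4)), -21)) = Mul(Mul(-15, 100), Add(Rational(-35, 4), -21)) = Mul(-1500, Rational(-119, 4)) = 44625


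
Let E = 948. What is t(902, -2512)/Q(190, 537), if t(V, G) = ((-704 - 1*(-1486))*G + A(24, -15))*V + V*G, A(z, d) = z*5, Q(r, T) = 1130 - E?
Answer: -126716568/13 ≈ -9.7474e+6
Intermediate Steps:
Q(r, T) = 182 (Q(r, T) = 1130 - 1*948 = 1130 - 948 = 182)
A(z, d) = 5*z
t(V, G) = G*V + V*(120 + 782*G) (t(V, G) = ((-704 - 1*(-1486))*G + 5*24)*V + V*G = ((-704 + 1486)*G + 120)*V + G*V = (782*G + 120)*V + G*V = (120 + 782*G)*V + G*V = V*(120 + 782*G) + G*V = G*V + V*(120 + 782*G))
t(902, -2512)/Q(190, 537) = (3*902*(40 + 261*(-2512)))/182 = (3*902*(40 - 655632))*(1/182) = (3*902*(-655592))*(1/182) = -1774031952*1/182 = -126716568/13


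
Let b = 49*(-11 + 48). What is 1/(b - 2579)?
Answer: -1/766 ≈ -0.0013055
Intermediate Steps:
b = 1813 (b = 49*37 = 1813)
1/(b - 2579) = 1/(1813 - 2579) = 1/(-766) = -1/766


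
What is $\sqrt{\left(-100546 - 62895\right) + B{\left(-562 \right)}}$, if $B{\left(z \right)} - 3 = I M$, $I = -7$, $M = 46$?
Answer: $4 i \sqrt{10235} \approx 404.67 i$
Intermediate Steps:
$B{\left(z \right)} = -319$ ($B{\left(z \right)} = 3 - 322 = -319$)
$\sqrt{\left(-100546 - 62895\right) + B{\left(-562 \right)}} = \sqrt{\left(-100546 - 62895\right) - 319} = \sqrt{-163441 - 319} = \sqrt{-163760} = 4 i \sqrt{10235}$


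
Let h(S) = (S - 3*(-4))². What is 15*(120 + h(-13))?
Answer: 1815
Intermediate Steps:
h(S) = (12 + S)² (h(S) = (S + 12)² = (12 + S)²)
15*(120 + h(-13)) = 15*(120 + (12 - 13)²) = 15*(120 + (-1)²) = 15*(120 + 1) = 15*121 = 1815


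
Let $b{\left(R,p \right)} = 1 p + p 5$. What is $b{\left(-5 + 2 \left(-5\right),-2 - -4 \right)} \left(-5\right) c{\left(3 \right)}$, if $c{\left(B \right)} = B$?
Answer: $-180$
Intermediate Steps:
$b{\left(R,p \right)} = 6 p$ ($b{\left(R,p \right)} = p + 5 p = 6 p$)
$b{\left(-5 + 2 \left(-5\right),-2 - -4 \right)} \left(-5\right) c{\left(3 \right)} = 6 \left(-2 - -4\right) \left(-5\right) 3 = 6 \left(-2 + 4\right) \left(-5\right) 3 = 6 \cdot 2 \left(-5\right) 3 = 12 \left(-5\right) 3 = \left(-60\right) 3 = -180$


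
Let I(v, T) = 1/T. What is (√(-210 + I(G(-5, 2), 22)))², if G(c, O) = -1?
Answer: -4619/22 ≈ -209.95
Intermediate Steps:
(√(-210 + I(G(-5, 2), 22)))² = (√(-210 + 1/22))² = (√(-4619/22))² = (I*√101618/22)² = -4619/22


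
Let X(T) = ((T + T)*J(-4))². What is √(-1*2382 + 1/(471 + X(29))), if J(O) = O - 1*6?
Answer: I*√270314291929991/336871 ≈ 48.806*I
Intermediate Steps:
J(O) = -6 + O (J(O) = O - 6 = -6 + O)
X(T) = 400*T² (X(T) = ((T + T)*(-6 - 4))² = ((2*T)*(-10))² = (-20*T)² = 400*T²)
√(-1*2382 + 1/(471 + X(29))) = √(-1*2382 + 1/(471 + 400*29²)) = √(-2382 + 1/(471 + 400*841)) = √(-2382 + 1/(471 + 336400)) = √(-2382 + 1/336871) = √(-802426721/336871) = I*√270314291929991/336871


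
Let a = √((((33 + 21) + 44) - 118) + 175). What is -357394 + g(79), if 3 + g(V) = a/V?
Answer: -357397 + √155/79 ≈ -3.5740e+5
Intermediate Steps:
a = √155 (a = √(((54 + 44) - 118) + 175) = √((98 - 118) + 175) = √(-20 + 175) = √155 ≈ 12.450)
g(V) = -3 + √155/V
-357394 + g(79) = -357394 + (-3 + √155/79) = -357397 + √155/79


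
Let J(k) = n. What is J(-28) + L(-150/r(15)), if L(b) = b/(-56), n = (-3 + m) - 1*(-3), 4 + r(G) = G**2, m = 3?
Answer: 18639/6188 ≈ 3.0121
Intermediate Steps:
r(G) = -4 + G**2
n = 3 (n = (-3 + 3) - 1*(-3) = 0 + 3 = 3)
J(k) = 3
L(b) = -b/56 (L(b) = b*(-1/56) = -b/56)
J(-28) + L(-150/r(15)) = 3 - (-75)/(28*(-4 + 15**2)) = 3 - (-75)/(28*(-4 + 225)) = 3 - (-75)/(28*221) = 3 - 1/56*(-150/221) = 3 + 75/6188 = 18639/6188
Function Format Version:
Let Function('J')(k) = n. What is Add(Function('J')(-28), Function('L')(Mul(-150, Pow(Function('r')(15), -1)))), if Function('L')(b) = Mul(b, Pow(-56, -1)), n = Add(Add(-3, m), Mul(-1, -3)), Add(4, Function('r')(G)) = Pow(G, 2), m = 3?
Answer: Rational(18639, 6188) ≈ 3.0121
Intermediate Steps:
Function('r')(G) = Add(-4, Pow(G, 2))
n = 3 (n = Add(Add(-3, 3), Mul(-1, -3)) = Add(0, 3) = 3)
Function('J')(k) = 3
Function('L')(b) = Mul(Rational(-1, 56), b) (Function('L')(b) = Mul(b, Rational(-1, 56)) = Mul(Rational(-1, 56), b))
Add(Function('J')(-28), Function('L')(Mul(-150, Pow(Function('r')(15), -1)))) = Add(3, Mul(Rational(-1, 56), Mul(-150, Pow(Add(-4, Pow(15, 2)), -1)))) = Add(3, Mul(Rational(-1, 56), Mul(-150, Pow(Add(-4, 225), -1)))) = Add(3, Mul(Rational(-1, 56), Mul(-150, Pow(221, -1)))) = Add(3, Mul(Rational(-1, 56), Mul(-150, Rational(1, 221)))) = Add(3, Mul(Rational(-1, 56), Rational(-150, 221))) = Add(3, Rational(75, 6188)) = Rational(18639, 6188)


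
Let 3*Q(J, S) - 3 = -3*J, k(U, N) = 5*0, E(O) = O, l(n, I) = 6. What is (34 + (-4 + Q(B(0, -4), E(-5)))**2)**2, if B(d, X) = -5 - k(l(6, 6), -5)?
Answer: 1444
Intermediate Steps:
k(U, N) = 0
B(d, X) = -5 (B(d, X) = -5 - 1*0 = -5 + 0 = -5)
Q(J, S) = 1 - J (Q(J, S) = 1 + (-3*J)/3 = 1 - J)
(34 + (-4 + Q(B(0, -4), E(-5)))**2)**2 = (34 + (-4 + (1 - 1*(-5)))**2)**2 = (34 + (-4 + (1 + 5))**2)**2 = (34 + (-4 + 6)**2)**2 = (34 + 2**2)**2 = (34 + 4)**2 = 38**2 = 1444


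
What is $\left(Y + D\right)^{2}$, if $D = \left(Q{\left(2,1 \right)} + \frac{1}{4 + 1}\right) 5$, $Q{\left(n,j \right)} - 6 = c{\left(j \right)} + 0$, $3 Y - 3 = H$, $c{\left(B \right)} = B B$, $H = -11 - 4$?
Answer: $1024$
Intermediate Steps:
$H = -15$ ($H = -11 - 4 = -15$)
$c{\left(B \right)} = B^{2}$
$Y = -4$ ($Y = 1 + \frac{1}{3} \left(-15\right) = 1 - 5 = -4$)
$Q{\left(n,j \right)} = 6 + j^{2}$ ($Q{\left(n,j \right)} = 6 + \left(j^{2} + 0\right) = 6 + j^{2}$)
$D = 36$ ($D = \left(\left(6 + 1^{2}\right) + \frac{1}{4 + 1}\right) 5 = \left(\left(6 + 1\right) + \frac{1}{5}\right) 5 = \left(7 + \frac{1}{5}\right) 5 = \frac{36}{5} \cdot 5 = 36$)
$\left(Y + D\right)^{2} = \left(-4 + 36\right)^{2} = 32^{2} = 1024$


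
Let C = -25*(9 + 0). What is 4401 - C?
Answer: 4626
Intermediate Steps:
C = -225 (C = -25*9 = -225)
4401 - C = 4401 - 1*(-225) = 4401 + 225 = 4626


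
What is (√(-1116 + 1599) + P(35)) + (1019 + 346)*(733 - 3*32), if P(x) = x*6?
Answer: 869715 + √483 ≈ 8.6974e+5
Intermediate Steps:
P(x) = 6*x
(√(-1116 + 1599) + P(35)) + (1019 + 346)*(733 - 3*32) = (√(-1116 + 1599) + 6*35) + (1019 + 346)*(733 - 3*32) = (√483 + 210) + 1365*(733 - 96) = (210 + √483) + 1365*637 = (210 + √483) + 869505 = 869715 + √483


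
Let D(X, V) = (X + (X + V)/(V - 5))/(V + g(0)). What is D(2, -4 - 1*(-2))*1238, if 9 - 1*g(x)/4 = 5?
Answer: 1238/7 ≈ 176.86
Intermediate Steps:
g(x) = 16 (g(x) = 36 - 4*5 = 36 - 20 = 16)
D(X, V) = (X + (V + X)/(-5 + V))/(16 + V) (D(X, V) = (X + (X + V)/(V - 5))/(V + 16) = (X + (V + X)/(-5 + V))/(16 + V))
D(2, -4 - 1*(-2))*1238 = (((-4 - 1*(-2)) - 4*2 + (-4 - 1*(-2))*2)/(-80 + (-4 - 1*(-2))² + 11*(-4 - 1*(-2))))*1238 = (((-4 + 2) - 8 + (-4 + 2)*2)/(-80 + (-4 + 2)² + 11*(-4 + 2)))*1238 = ((-2 - 8 - 2*2)/(-80 + (-2)² + 11*(-2)))*1238 = ((-2 - 8 - 4)/(-80 + 4 - 22))*1238 = (-14/(-98))*1238 = -1/98*(-14)*1238 = (⅐)*1238 = 1238/7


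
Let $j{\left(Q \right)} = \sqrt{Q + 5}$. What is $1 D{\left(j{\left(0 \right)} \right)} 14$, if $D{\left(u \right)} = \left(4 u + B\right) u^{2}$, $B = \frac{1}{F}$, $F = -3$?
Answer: $- \frac{70}{3} + 280 \sqrt{5} \approx 602.77$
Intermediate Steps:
$B = - \frac{1}{3}$ ($B = \frac{1}{-3} = - \frac{1}{3} \approx -0.33333$)
$j{\left(Q \right)} = \sqrt{5 + Q}$
$D{\left(u \right)} = u^{2} \left(- \frac{1}{3} + 4 u\right)$ ($D{\left(u \right)} = \left(4 u - \frac{1}{3}\right) u^{2} = \left(- \frac{1}{3} + 4 u\right) u^{2} = u^{2} \left(- \frac{1}{3} + 4 u\right)$)
$1 D{\left(j{\left(0 \right)} \right)} 14 = 1 \frac{\left(\sqrt{5 + 0}\right)^{2} \left(-1 + 12 \sqrt{5 + 0}\right)}{3} \cdot 14 = 1 \frac{\left(\sqrt{5}\right)^{2} \left(-1 + 12 \sqrt{5}\right)}{3} \cdot 14 = 1 \cdot \frac{1}{3} \cdot 5 \left(-1 + 12 \sqrt{5}\right) 14 = 1 \left(- \frac{5}{3} + 20 \sqrt{5}\right) 14 = \left(- \frac{5}{3} + 20 \sqrt{5}\right) 14 = - \frac{70}{3} + 280 \sqrt{5}$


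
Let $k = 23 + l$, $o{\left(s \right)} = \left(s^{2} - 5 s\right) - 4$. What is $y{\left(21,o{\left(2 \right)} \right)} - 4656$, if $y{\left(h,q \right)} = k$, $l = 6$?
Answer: $-4627$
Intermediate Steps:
$o{\left(s \right)} = -4 + s^{2} - 5 s$
$k = 29$ ($k = 23 + 6 = 29$)
$y{\left(h,q \right)} = 29$
$y{\left(21,o{\left(2 \right)} \right)} - 4656 = 29 - 4656 = -4627$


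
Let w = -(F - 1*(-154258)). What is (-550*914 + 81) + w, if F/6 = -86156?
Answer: -139941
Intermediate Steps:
F = -516936 (F = 6*(-86156) = -516936)
w = 362678 (w = -(-516936 - 1*(-154258)) = -(-516936 + 154258) = -1*(-362678) = 362678)
(-550*914 + 81) + w = (-550*914 + 81) + 362678 = (-502700 + 81) + 362678 = -502619 + 362678 = -139941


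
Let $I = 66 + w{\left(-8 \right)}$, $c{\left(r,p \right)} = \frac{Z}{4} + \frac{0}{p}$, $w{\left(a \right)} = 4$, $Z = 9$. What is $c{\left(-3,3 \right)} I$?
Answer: $\frac{315}{2} \approx 157.5$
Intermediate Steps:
$c{\left(r,p \right)} = \frac{9}{4}$ ($c{\left(r,p \right)} = \frac{9}{4} + \frac{0}{p} = 9 \cdot \frac{1}{4} + 0 = \frac{9}{4} + 0 = \frac{9}{4}$)
$I = 70$ ($I = 66 + 4 = 70$)
$c{\left(-3,3 \right)} I = \frac{9}{4} \cdot 70 = \frac{315}{2}$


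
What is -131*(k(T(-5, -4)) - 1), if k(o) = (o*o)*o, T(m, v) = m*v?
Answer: -1047869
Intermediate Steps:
k(o) = o³ (k(o) = o²*o = o³)
-131*(k(T(-5, -4)) - 1) = -131*((-5*(-4))³ - 1) = -131*(20³ - 1) = -131*(8000 - 1) = -131*7999 = -1047869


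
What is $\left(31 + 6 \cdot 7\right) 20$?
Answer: $1460$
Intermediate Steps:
$\left(31 + 6 \cdot 7\right) 20 = \left(31 + 42\right) 20 = 73 \cdot 20 = 1460$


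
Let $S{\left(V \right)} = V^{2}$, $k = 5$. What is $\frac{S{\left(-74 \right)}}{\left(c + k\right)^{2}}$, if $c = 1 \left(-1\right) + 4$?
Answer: $\frac{1369}{16} \approx 85.563$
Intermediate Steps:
$c = 3$ ($c = -1 + 4 = 3$)
$\frac{S{\left(-74 \right)}}{\left(c + k\right)^{2}} = \frac{\left(-74\right)^{2}}{\left(3 + 5\right)^{2}} = \frac{5476}{8^{2}} = \frac{5476}{64} = 5476 \cdot \frac{1}{64} = \frac{1369}{16}$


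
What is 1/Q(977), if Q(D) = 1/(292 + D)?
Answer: 1269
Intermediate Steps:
1/Q(977) = 1/(1/(292 + 977)) = 1/(1/1269) = 1269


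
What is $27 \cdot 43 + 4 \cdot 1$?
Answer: $1165$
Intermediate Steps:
$27 \cdot 43 + 4 \cdot 1 = 1161 + 4 = 1165$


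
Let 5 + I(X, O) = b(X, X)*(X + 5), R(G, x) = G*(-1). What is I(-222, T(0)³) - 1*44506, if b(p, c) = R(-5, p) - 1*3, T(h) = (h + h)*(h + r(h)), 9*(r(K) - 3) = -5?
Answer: -44945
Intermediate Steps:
r(K) = 22/9 (r(K) = 3 + (⅑)*(-5) = 3 - 5/9 = 22/9)
R(G, x) = -G
T(h) = 2*h*(22/9 + h) (T(h) = (h + h)*(h + 22/9) = (2*h)*(22/9 + h) = 2*h*(22/9 + h))
b(p, c) = 2 (b(p, c) = -1*(-5) - 1*3 = 5 - 3 = 2)
I(X, O) = 5 + 2*X (I(X, O) = -5 + 2*(X + 5) = -5 + 2*(5 + X) = -5 + (10 + 2*X) = 5 + 2*X)
I(-222, T(0)³) - 1*44506 = (5 + 2*(-222)) - 1*44506 = (5 - 444) - 44506 = -439 - 44506 = -44945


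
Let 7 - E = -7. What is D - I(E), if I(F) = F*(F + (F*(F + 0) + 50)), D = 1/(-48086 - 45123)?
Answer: -339280761/93209 ≈ -3640.0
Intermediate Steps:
E = 14 (E = 7 - 1*(-7) = 7 + 7 = 14)
D = -1/93209 (D = 1/(-93209) = -1/93209 ≈ -1.0729e-5)
I(F) = F*(50 + F + F²) (I(F) = F*(F + (F*F + 50)) = F*(F + (F² + 50)) = F*(F + (50 + F²)) = F*(50 + F + F²))
D - I(E) = -1/93209 - 14*(50 + 14 + 14²) = -1/93209 - 14*(50 + 14 + 196) = -1/93209 - 14*260 = -1/93209 - 1*3640 = -1/93209 - 3640 = -339280761/93209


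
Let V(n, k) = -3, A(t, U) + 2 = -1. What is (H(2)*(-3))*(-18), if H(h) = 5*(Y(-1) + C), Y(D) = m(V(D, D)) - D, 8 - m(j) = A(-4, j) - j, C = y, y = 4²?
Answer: 6750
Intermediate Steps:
A(t, U) = -3 (A(t, U) = -2 - 1 = -3)
y = 16
C = 16
m(j) = 11 + j (m(j) = 8 - (-3 - j) = 8 + (3 + j) = 11 + j)
Y(D) = 8 - D (Y(D) = (11 - 3) - D = 8 - D)
H(h) = 125 (H(h) = 5*((8 - 1*(-1)) + 16) = 5*((8 + 1) + 16) = 5*(9 + 16) = 5*25 = 125)
(H(2)*(-3))*(-18) = (125*(-3))*(-18) = -375*(-18) = 6750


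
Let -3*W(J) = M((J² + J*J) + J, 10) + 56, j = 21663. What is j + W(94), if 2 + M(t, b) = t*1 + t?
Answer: 9801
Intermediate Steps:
M(t, b) = -2 + 2*t (M(t, b) = -2 + (t*1 + t) = -2 + (t + t) = -2 + 2*t)
W(J) = -18 - 4*J²/3 - 2*J/3 (W(J) = -((-2 + 2*((J² + J*J) + J)) + 56)/3 = -((-2 + 2*((J² + J²) + J)) + 56)/3 = -((-2 + 2*(2*J² + J)) + 56)/3 = -((-2 + 2*(J + 2*J²)) + 56)/3 = -((-2 + (2*J + 4*J²)) + 56)/3 = -((-2 + 2*J + 4*J²) + 56)/3 = -(54 + 2*J + 4*J²)/3 = -18 - 4*J²/3 - 2*J/3)
j + W(94) = 21663 + (-18 - ⅔*94*(1 + 2*94)) = 21663 + (-18 - ⅔*94*(1 + 188)) = 21663 + (-18 - ⅔*94*189) = 21663 + (-18 - 11844) = 21663 - 11862 = 9801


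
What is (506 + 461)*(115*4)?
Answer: 444820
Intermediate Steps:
(506 + 461)*(115*4) = 967*460 = 444820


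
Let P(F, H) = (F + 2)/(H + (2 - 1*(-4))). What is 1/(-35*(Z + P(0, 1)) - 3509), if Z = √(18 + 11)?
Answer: -3519/12347836 + 35*√29/12347836 ≈ -0.00026972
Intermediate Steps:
Z = √29 ≈ 5.3852
P(F, H) = (2 + F)/(6 + H) (P(F, H) = (2 + F)/(H + (2 + 4)) = (2 + F)/(H + 6) = (2 + F)/(6 + H))
1/(-35*(Z + P(0, 1)) - 3509) = 1/(-35*(√29 + (2 + 0)/(6 + 1)) - 3509) = 1/(-35*(√29 + 2/7) - 3509) = 1/(-35*(2/7 + √29) - 3509) = 1/((-10 - 35*√29) - 3509) = 1/(-3519 - 35*√29)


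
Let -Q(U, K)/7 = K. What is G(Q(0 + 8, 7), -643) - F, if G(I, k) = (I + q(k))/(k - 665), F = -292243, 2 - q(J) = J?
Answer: 95563312/327 ≈ 2.9224e+5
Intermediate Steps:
Q(U, K) = -7*K
q(J) = 2 - J
G(I, k) = (2 + I - k)/(-665 + k) (G(I, k) = (I + (2 - k))/(k - 665) = (2 + I - k)/(-665 + k))
G(Q(0 + 8, 7), -643) - F = (2 - 7*7 - 1*(-643))/(-665 - 643) - 1*(-292243) = (2 - 49 + 643)/(-1308) + 292243 = -1/1308*596 + 292243 = -149/327 + 292243 = 95563312/327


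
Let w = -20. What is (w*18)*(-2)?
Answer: 720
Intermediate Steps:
(w*18)*(-2) = -20*18*(-2) = -360*(-2) = 720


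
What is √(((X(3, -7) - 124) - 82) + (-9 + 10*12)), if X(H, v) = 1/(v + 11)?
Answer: I*√379/2 ≈ 9.734*I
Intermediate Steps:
X(H, v) = 1/(11 + v)
√(((X(3, -7) - 124) - 82) + (-9 + 10*12)) = √(((1/(11 - 7) - 124) - 82) + (-9 + 10*12)) = √(((1/4 - 124) - 82) + (-9 + 120)) = √(((¼ - 124) - 82) + 111) = √((-495/4 - 82) + 111) = √(-823/4 + 111) = √(-379/4) = I*√379/2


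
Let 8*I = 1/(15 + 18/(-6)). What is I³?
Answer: 1/884736 ≈ 1.1303e-6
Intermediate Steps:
I = 1/96 (I = 1/(8*(15 + 18/(-6))) = 1/(8*(15 + 18*(-⅙))) = 1/(8*(15 - 3)) = (⅛)/12 = (⅛)*(1/12) = 1/96 ≈ 0.010417)
I³ = (1/96)³ = 1/884736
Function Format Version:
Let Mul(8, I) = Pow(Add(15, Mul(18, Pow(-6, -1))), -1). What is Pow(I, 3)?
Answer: Rational(1, 884736) ≈ 1.1303e-6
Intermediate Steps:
I = Rational(1, 96) (I = Mul(Rational(1, 8), Pow(Add(15, Mul(18, Pow(-6, -1))), -1)) = Mul(Rational(1, 8), Pow(Add(15, Mul(18, Rational(-1, 6))), -1)) = Mul(Rational(1, 8), Pow(Add(15, -3), -1)) = Mul(Rational(1, 8), Pow(12, -1)) = Mul(Rational(1, 8), Rational(1, 12)) = Rational(1, 96) ≈ 0.010417)
Pow(I, 3) = Pow(Rational(1, 96), 3) = Rational(1, 884736)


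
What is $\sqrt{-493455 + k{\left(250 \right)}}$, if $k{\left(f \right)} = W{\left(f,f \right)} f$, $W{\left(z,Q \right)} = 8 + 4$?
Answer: $9 i \sqrt{6055} \approx 700.33 i$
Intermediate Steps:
$W{\left(z,Q \right)} = 12$
$k{\left(f \right)} = 12 f$
$\sqrt{-493455 + k{\left(250 \right)}} = \sqrt{-493455 + 12 \cdot 250} = \sqrt{-493455 + 3000} = \sqrt{-490455} = 9 i \sqrt{6055}$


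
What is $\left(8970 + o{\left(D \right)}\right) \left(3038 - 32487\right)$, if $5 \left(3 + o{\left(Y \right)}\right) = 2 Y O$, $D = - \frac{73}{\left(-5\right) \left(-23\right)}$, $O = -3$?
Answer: $- \frac{151852678887}{575} \approx -2.6409 \cdot 10^{8}$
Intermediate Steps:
$D = - \frac{73}{115} \approx -0.63478$
$o{\left(Y \right)} = -3 - \frac{6 Y}{5}$ ($o{\left(Y \right)} = -3 + \frac{2 Y \left(-3\right)}{5} = -3 + \frac{\left(-6\right) Y}{5} = -3 - \frac{6 Y}{5}$)
$\left(8970 + o{\left(D \right)}\right) \left(3038 - 32487\right) = \left(8970 - \frac{1287}{575}\right) \left(3038 - 32487\right) = \left(8970 + \left(-3 + \frac{438}{575}\right)\right) \left(-29449\right) = \left(8970 - \frac{1287}{575}\right) \left(-29449\right) = \frac{5156463}{575} \left(-29449\right) = - \frac{151852678887}{575}$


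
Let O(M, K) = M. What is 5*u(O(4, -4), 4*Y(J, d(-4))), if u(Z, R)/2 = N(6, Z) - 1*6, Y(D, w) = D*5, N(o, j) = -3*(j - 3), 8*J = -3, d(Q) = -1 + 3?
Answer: -90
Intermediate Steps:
d(Q) = 2
J = -3/8 (J = (⅛)*(-3) = -3/8 ≈ -0.37500)
N(o, j) = 9 - 3*j (N(o, j) = -3*(-3 + j) = 9 - 3*j)
Y(D, w) = 5*D
u(Z, R) = 6 - 6*Z (u(Z, R) = 2*((9 - 3*Z) - 1*6) = 2*((9 - 3*Z) - 6) = 2*(3 - 3*Z) = 6 - 6*Z)
5*u(O(4, -4), 4*Y(J, d(-4))) = 5*(6 - 6*4) = 5*(6 - 24) = 5*(-18) = -90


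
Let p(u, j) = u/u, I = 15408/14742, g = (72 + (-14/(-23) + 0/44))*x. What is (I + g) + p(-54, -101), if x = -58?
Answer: -79289815/18837 ≈ -4209.3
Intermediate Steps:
g = -96860/23 (g = (72 + (-14/(-23) + 0/44))*(-58) = (72 + (-14*(-1/23) + 0*(1/44)))*(-58) = (72 + (14/23 + 0))*(-58) = (72 + 14/23)*(-58) = (1670/23)*(-58) = -96860/23 ≈ -4211.3)
I = 856/819 (I = 15408*(1/14742) = 856/819 ≈ 1.0452)
p(u, j) = 1
(I + g) + p(-54, -101) = (856/819 - 96860/23) + 1 = -79308652/18837 + 1 = -79289815/18837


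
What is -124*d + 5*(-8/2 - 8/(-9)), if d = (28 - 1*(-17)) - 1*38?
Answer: -7952/9 ≈ -883.56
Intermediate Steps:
d = 7 (d = (28 + 17) - 38 = 45 - 38 = 7)
-124*d + 5*(-8/2 - 8/(-9)) = -124*7 + 5*(-8/2 - 8/(-9)) = -868 + 5*(-8*½ - 8*(-⅑)) = -868 + 5*(-4 + 8/9) = -868 + 5*(-28/9) = -868 - 140/9 = -7952/9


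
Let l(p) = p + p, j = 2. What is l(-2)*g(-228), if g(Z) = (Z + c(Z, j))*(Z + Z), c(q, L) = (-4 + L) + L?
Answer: -415872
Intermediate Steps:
c(q, L) = -4 + 2*L
g(Z) = 2*Z**2 (g(Z) = (Z + (-4 + 2*2))*(Z + Z) = (Z + (-4 + 4))*(2*Z) = (Z + 0)*(2*Z) = Z*(2*Z) = 2*Z**2)
l(p) = 2*p
l(-2)*g(-228) = (2*(-2))*(2*(-228)**2) = -8*51984 = -4*103968 = -415872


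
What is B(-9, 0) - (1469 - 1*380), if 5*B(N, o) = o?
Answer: -1089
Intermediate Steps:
B(N, o) = o/5
B(-9, 0) - (1469 - 1*380) = (1/5)*0 - (1469 - 1*380) = 0 - (1469 - 380) = 0 - 1*1089 = 0 - 1089 = -1089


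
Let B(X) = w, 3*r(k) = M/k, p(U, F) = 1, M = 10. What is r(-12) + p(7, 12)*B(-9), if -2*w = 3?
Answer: -16/9 ≈ -1.7778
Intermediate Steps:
w = -3/2 (w = -½*3 = -3/2 ≈ -1.5000)
r(k) = 10/(3*k) (r(k) = (10/k)/3 = 10/(3*k))
B(X) = -3/2
r(-12) + p(7, 12)*B(-9) = (10/3)/(-12) + 1*(-3/2) = (10/3)*(-1/12) - 3/2 = -5/18 - 3/2 = -16/9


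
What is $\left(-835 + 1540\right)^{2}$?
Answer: $497025$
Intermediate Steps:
$\left(-835 + 1540\right)^{2} = 705^{2} = 497025$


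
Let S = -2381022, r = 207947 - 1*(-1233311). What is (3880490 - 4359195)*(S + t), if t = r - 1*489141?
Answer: 684023968025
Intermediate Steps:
r = 1441258 (r = 207947 + 1233311 = 1441258)
t = 952117 (t = 1441258 - 1*489141 = 1441258 - 489141 = 952117)
(3880490 - 4359195)*(S + t) = (3880490 - 4359195)*(-2381022 + 952117) = -478705*(-1428905) = 684023968025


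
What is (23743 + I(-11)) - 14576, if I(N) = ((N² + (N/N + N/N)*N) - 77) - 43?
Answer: 9146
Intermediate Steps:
I(N) = -120 + N² + 2*N (I(N) = ((N² + (1 + 1)*N) - 77) - 43 = ((N² + 2*N) - 77) - 43 = (-77 + N² + 2*N) - 43 = -120 + N² + 2*N)
(23743 + I(-11)) - 14576 = (23743 + (-120 + (-11)² + 2*(-11))) - 14576 = (23743 + (-120 + 121 - 22)) - 14576 = (23743 - 21) - 14576 = 23722 - 14576 = 9146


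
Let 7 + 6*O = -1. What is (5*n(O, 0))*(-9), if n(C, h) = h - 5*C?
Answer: -300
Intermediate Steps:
O = -4/3 (O = -7/6 + (1/6)*(-1) = -7/6 - 1/6 = -4/3 ≈ -1.3333)
(5*n(O, 0))*(-9) = (5*(0 - 5*(-4/3)))*(-9) = (5*(0 + 20/3))*(-9) = (5*(20/3))*(-9) = (100/3)*(-9) = -300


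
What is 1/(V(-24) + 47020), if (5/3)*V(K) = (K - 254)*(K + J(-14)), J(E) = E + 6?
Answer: 5/261788 ≈ 1.9099e-5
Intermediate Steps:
J(E) = 6 + E
V(K) = 3*(-254 + K)*(-8 + K)/5 (V(K) = 3*((K - 254)*(K + (6 - 14)))/5 = 3*((-254 + K)*(K - 8))/5 = 3*((-254 + K)*(-8 + K))/5 = 3*(-254 + K)*(-8 + K)/5)
1/(V(-24) + 47020) = 1/((6096/5 - 786/5*(-24) + (⅗)*(-24)²) + 47020) = 1/((6096/5 + 18864/5 + (⅗)*576) + 47020) = 1/((6096/5 + 18864/5 + 1728/5) + 47020) = 1/(26688/5 + 47020) = 1/(261788/5) = 5/261788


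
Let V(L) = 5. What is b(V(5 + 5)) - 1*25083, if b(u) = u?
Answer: -25078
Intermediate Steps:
b(V(5 + 5)) - 1*25083 = 5 - 1*25083 = 5 - 25083 = -25078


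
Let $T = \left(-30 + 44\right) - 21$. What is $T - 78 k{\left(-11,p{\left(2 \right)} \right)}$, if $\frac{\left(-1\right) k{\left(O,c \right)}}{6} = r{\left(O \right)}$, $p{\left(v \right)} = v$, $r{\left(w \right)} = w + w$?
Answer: $-10303$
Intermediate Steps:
$r{\left(w \right)} = 2 w$
$k{\left(O,c \right)} = - 12 O$ ($k{\left(O,c \right)} = - 6 \cdot 2 O = - 12 O$)
$T = -7$ ($T = 14 - 21 = -7$)
$T - 78 k{\left(-11,p{\left(2 \right)} \right)} = -7 - 78 \left(\left(-12\right) \left(-11\right)\right) = -7 - 10296 = -10303$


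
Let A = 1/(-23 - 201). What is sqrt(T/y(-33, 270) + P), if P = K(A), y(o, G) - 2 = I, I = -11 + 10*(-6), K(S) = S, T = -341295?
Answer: sqrt(8205634514)/1288 ≈ 70.330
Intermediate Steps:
A = -1/224 (A = 1/(-224) = -1/224 ≈ -0.0044643)
I = -71 (I = -11 - 60 = -71)
y(o, G) = -69 (y(o, G) = 2 - 71 = -69)
P = -1/224 ≈ -0.0044643
sqrt(T/y(-33, 270) + P) = sqrt(-341295/(-69) - 1/224) = sqrt(-341295*(-1/69) - 1/224) = sqrt(113765/23 - 1/224) = sqrt(25483337/5152) = sqrt(8205634514)/1288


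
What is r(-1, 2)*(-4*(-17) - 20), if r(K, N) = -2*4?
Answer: -384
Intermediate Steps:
r(K, N) = -8
r(-1, 2)*(-4*(-17) - 20) = -8*(-4*(-17) - 20) = -8*(68 - 20) = -8*48 = -384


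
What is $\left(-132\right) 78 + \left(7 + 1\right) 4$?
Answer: $-10264$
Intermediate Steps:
$\left(-132\right) 78 + \left(7 + 1\right) 4 = -10296 + 8 \cdot 4 = -10296 + 32 = -10264$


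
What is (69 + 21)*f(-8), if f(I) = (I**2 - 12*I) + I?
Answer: 13680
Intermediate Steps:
f(I) = I**2 - 11*I
(69 + 21)*f(-8) = (69 + 21)*(-8*(-11 - 8)) = 90*(-8*(-19)) = 90*152 = 13680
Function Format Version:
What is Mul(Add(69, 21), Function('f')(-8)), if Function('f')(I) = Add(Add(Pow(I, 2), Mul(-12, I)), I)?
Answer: 13680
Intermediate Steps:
Function('f')(I) = Add(Pow(I, 2), Mul(-11, I))
Mul(Add(69, 21), Function('f')(-8)) = Mul(Add(69, 21), Mul(-8, Add(-11, -8))) = Mul(90, Mul(-8, -19)) = Mul(90, 152) = 13680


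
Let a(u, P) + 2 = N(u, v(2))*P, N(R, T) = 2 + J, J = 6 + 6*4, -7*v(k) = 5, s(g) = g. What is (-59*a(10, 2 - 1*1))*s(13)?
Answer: -23010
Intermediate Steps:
v(k) = -5/7 (v(k) = -⅐*5 = -5/7)
J = 30 (J = 6 + 24 = 30)
N(R, T) = 32 (N(R, T) = 2 + 30 = 32)
a(u, P) = -2 + 32*P
(-59*a(10, 2 - 1*1))*s(13) = -59*(-2 + 32*(2 - 1*1))*13 = -59*(-2 + 32*(2 - 1))*13 = -59*(-2 + 32*1)*13 = -59*(-2 + 32)*13 = -59*30*13 = -1770*13 = -23010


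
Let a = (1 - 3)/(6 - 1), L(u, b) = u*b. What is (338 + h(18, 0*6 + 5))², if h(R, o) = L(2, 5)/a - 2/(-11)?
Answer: 11868025/121 ≈ 98083.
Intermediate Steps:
L(u, b) = b*u
a = -⅖ (a = -2/5 = -2*⅕ = -⅖ ≈ -0.40000)
h(R, o) = -273/11 (h(R, o) = (5*2)/(-⅖) - 2/(-11) = 10*(-5/2) - 2*(-1/11) = -25 + 2/11 = -273/11)
(338 + h(18, 0*6 + 5))² = (338 - 273/11)² = (3445/11)² = 11868025/121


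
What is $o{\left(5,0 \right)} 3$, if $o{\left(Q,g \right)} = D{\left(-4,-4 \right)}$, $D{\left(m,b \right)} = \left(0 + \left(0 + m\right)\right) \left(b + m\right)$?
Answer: $96$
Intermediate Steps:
$D{\left(m,b \right)} = m \left(b + m\right)$ ($D{\left(m,b \right)} = \left(0 + m\right) \left(b + m\right) = m \left(b + m\right)$)
$o{\left(Q,g \right)} = 32$ ($o{\left(Q,g \right)} = - 4 \left(-4 - 4\right) = \left(-4\right) \left(-8\right) = 32$)
$o{\left(5,0 \right)} 3 = 32 \cdot 3 = 96$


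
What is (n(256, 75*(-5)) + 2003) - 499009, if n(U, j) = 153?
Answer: -496853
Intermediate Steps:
(n(256, 75*(-5)) + 2003) - 499009 = (153 + 2003) - 499009 = 2156 - 499009 = -496853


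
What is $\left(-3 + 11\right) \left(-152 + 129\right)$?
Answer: $-184$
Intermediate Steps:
$\left(-3 + 11\right) \left(-152 + 129\right) = 8 \left(-23\right) = -184$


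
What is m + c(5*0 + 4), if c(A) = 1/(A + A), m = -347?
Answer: -2775/8 ≈ -346.88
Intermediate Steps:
c(A) = 1/(2*A)
m + c(5*0 + 4) = -347 + 1/(2*(5*0 + 4)) = -347 + 1/(2*(0 + 4)) = -347 + (½)/4 = -347 + (½)*(¼) = -347 + ⅛ = -2775/8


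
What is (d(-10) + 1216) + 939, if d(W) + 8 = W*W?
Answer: 2247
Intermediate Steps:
d(W) = -8 + W**2 (d(W) = -8 + W*W = -8 + W**2)
(d(-10) + 1216) + 939 = ((-8 + (-10)**2) + 1216) + 939 = ((-8 + 100) + 1216) + 939 = (92 + 1216) + 939 = 1308 + 939 = 2247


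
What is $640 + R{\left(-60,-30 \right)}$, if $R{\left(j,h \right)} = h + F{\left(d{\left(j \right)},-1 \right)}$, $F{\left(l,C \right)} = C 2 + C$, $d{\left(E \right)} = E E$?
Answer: $607$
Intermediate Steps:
$d{\left(E \right)} = E^{2}$
$F{\left(l,C \right)} = 3 C$ ($F{\left(l,C \right)} = 2 C + C = 3 C$)
$R{\left(j,h \right)} = -3 + h$ ($R{\left(j,h \right)} = h + 3 \left(-1\right) = h - 3 = -3 + h$)
$640 + R{\left(-60,-30 \right)} = 640 - 33 = 607$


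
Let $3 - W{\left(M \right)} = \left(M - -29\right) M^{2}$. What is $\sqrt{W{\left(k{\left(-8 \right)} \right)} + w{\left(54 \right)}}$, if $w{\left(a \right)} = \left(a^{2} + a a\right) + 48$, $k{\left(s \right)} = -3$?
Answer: $\sqrt{5649} \approx 75.16$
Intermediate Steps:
$w{\left(a \right)} = 48 + 2 a^{2}$ ($w{\left(a \right)} = \left(a^{2} + a^{2}\right) + 48 = 2 a^{2} + 48 = 48 + 2 a^{2}$)
$W{\left(M \right)} = 3 - M^{2} \left(29 + M\right)$ ($W{\left(M \right)} = 3 - \left(M - -29\right) M^{2} = 3 - \left(M + 29\right) M^{2} = 3 - \left(29 + M\right) M^{2} = 3 - M^{2} \left(29 + M\right)$)
$\sqrt{W{\left(k{\left(-8 \right)} \right)} + w{\left(54 \right)}} = \sqrt{\left(3 - \left(-3\right)^{3} - 29 \left(-3\right)^{2}\right) + \left(48 + 2 \cdot 54^{2}\right)} = \sqrt{\left(3 - -27 - 261\right) + \left(48 + 2 \cdot 2916\right)} = \sqrt{\left(3 + 27 - 261\right) + \left(48 + 5832\right)} = \sqrt{-231 + 5880} = \sqrt{5649}$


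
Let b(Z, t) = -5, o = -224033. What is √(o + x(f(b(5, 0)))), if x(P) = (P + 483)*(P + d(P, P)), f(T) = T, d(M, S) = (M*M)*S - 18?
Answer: 3*I*√32753 ≈ 542.93*I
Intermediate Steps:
d(M, S) = -18 + S*M² (d(M, S) = M²*S - 18 = S*M² - 18 = -18 + S*M²)
x(P) = (483 + P)*(-18 + P + P³) (x(P) = (P + 483)*(P + (-18 + P*P²)) = (483 + P)*(P + (-18 + P³)) = (483 + P)*(-18 + P + P³))
√(o + x(f(b(5, 0)))) = √(-224033 + (-8694 + (-5)² + (-5)⁴ + 465*(-5) + 483*(-5)³)) = √(-224033 + (-8694 + 25 + 625 - 2325 + 483*(-125))) = √(-224033 + (-8694 + 25 + 625 - 2325 - 60375)) = √(-224033 - 70744) = √(-294777) = 3*I*√32753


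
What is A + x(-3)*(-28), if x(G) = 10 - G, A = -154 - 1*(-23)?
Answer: -495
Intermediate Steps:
A = -131 (A = -154 + 23 = -131)
A + x(-3)*(-28) = -131 + (10 - 1*(-3))*(-28) = -131 + (10 + 3)*(-28) = -131 + 13*(-28) = -131 - 364 = -495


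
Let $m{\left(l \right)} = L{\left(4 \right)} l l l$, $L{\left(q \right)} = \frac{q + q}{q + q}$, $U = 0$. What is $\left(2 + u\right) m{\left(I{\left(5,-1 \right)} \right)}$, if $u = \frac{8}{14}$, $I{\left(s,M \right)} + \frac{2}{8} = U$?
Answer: $- \frac{9}{224} \approx -0.040179$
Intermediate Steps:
$I{\left(s,M \right)} = - \frac{1}{4}$ ($I{\left(s,M \right)} = - \frac{1}{4} + 0 = - \frac{1}{4}$)
$L{\left(q \right)} = 1$ ($L{\left(q \right)} = \frac{2 q}{2 q} = 2 q \frac{1}{2 q} = 1$)
$u = \frac{4}{7}$ ($u = 8 \cdot \frac{1}{14} = \frac{4}{7} \approx 0.57143$)
$m{\left(l \right)} = l^{3}$ ($m{\left(l \right)} = 1 l l l = l l^{2} = l^{3}$)
$\left(2 + u\right) m{\left(I{\left(5,-1 \right)} \right)} = \left(2 + \frac{4}{7}\right) \left(- \frac{1}{4}\right)^{3} = \frac{18}{7} \left(- \frac{1}{64}\right) = - \frac{9}{224}$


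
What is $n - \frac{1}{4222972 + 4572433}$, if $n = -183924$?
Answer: $- \frac{1617686069221}{8795405} \approx -1.8392 \cdot 10^{5}$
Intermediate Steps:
$n - \frac{1}{4222972 + 4572433} = -183924 - \frac{1}{4222972 + 4572433} = -183924 - \frac{1}{8795405} = - \frac{1617686069221}{8795405}$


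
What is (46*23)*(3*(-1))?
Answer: -3174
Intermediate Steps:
(46*23)*(3*(-1)) = 1058*(-3) = -3174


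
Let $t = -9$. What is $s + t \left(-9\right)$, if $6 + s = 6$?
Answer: $81$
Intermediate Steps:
$s = 0$ ($s = -6 + 6 = 0$)
$s + t \left(-9\right) = 0 - -81 = 0 + 81 = 81$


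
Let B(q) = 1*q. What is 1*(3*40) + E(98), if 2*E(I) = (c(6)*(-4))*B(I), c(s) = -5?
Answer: 1100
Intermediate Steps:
B(q) = q
E(I) = 10*I (E(I) = ((-5*(-4))*I)/2 = (20*I)/2 = 10*I)
1*(3*40) + E(98) = 1*(3*40) + 10*98 = 1*120 + 980 = 120 + 980 = 1100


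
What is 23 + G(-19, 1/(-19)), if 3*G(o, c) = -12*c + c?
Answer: 1322/57 ≈ 23.193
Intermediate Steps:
G(o, c) = -11*c/3 (G(o, c) = (-12*c + c)/3 = (-11*c)/3 = -11*c/3)
23 + G(-19, 1/(-19)) = 23 - 11/3/(-19) = 23 - 11/3*(-1/19) = 23 + 11/57 = 1322/57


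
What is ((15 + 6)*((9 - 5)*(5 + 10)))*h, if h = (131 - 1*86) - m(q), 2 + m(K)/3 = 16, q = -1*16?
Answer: 3780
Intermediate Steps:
q = -16
m(K) = 42 (m(K) = -6 + 3*16 = -6 + 48 = 42)
h = 3 (h = (131 - 1*86) - 1*42 = (131 - 86) - 42 = 45 - 42 = 3)
((15 + 6)*((9 - 5)*(5 + 10)))*h = ((15 + 6)*((9 - 5)*(5 + 10)))*3 = (21*(4*15))*3 = (21*60)*3 = 1260*3 = 3780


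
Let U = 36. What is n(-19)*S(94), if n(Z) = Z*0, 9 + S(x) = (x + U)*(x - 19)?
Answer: 0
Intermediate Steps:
S(x) = -9 + (-19 + x)*(36 + x) (S(x) = -9 + (x + 36)*(x - 19) = -9 + (36 + x)*(-19 + x) = -9 + (-19 + x)*(36 + x))
n(Z) = 0
n(-19)*S(94) = 0*(-693 + 94² + 17*94) = 0*(-693 + 8836 + 1598) = 0*9741 = 0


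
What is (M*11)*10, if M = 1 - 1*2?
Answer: -110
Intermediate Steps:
M = -1 (M = 1 - 2 = -1)
(M*11)*10 = -1*11*10 = -11*10 = -110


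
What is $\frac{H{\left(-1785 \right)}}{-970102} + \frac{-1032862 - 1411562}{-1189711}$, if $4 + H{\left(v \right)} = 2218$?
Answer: $\frac{1184353295547}{577070510261} \approx 2.0524$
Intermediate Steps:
$H{\left(v \right)} = 2214$ ($H{\left(v \right)} = -4 + 2218 = 2214$)
$\frac{H{\left(-1785 \right)}}{-970102} + \frac{-1032862 - 1411562}{-1189711} = \frac{2214}{-970102} + \frac{-1032862 - 1411562}{-1189711} = 2214 \left(- \frac{1}{970102}\right) + \left(-1032862 - 1411562\right) \left(- \frac{1}{1189711}\right) = - \frac{1107}{485051} - - \frac{2444424}{1189711} = - \frac{1107}{485051} + \frac{2444424}{1189711} = \frac{1184353295547}{577070510261}$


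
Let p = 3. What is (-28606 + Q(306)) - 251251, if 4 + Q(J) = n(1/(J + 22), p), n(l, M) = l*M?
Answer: -91794405/328 ≈ -2.7986e+5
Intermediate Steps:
n(l, M) = M*l
Q(J) = -4 + 3/(22 + J) (Q(J) = -4 + 3/(J + 22) = -4 + 3/(22 + J))
(-28606 + Q(306)) - 251251 = (-28606 + (-85 - 4*306)/(22 + 306)) - 251251 = (-28606 + (-85 - 1224)/328) - 251251 = (-28606 + (1/328)*(-1309)) - 251251 = (-28606 - 1309/328) - 251251 = -9384077/328 - 251251 = -91794405/328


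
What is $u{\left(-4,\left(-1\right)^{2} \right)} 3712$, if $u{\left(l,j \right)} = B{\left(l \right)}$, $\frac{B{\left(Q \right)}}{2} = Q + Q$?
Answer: $-59392$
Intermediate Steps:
$B{\left(Q \right)} = 4 Q$ ($B{\left(Q \right)} = 2 \left(Q + Q\right) = 2 \cdot 2 Q = 4 Q$)
$u{\left(l,j \right)} = 4 l$
$u{\left(-4,\left(-1\right)^{2} \right)} 3712 = 4 \left(-4\right) 3712 = \left(-16\right) 3712 = -59392$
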